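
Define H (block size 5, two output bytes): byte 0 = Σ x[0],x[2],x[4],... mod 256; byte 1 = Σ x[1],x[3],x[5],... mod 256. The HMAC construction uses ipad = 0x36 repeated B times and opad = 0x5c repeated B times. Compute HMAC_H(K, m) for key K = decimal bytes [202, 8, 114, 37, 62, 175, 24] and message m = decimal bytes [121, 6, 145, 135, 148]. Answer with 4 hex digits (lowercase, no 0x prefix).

Key decimal bytes [202, 8, 114, 37, 62, 175, 24] = ca 08 72 25 3e af 18 is 7 bytes > B = 5, so hash it first: H(key) = 92 dc, then zero-pad to 5 bytes: K' = 92 dc 00 00 00.
K' ⊕ ipad = a4 ea 36 36 36.  K' ⊕ opad = ce 80 5c 5c 5c.
Inner input = (K'⊕ipad) ∥ m = a4 ea 36 36 36 ∥ 79 06 91 87 94.
Inner hash: even-index sum = 413 mod 256 = 157; odd-index sum = 702 mod 256 = 190 → 9d be.
Outer input = (K'⊕opad) ∥ inner = ce 80 5c 5c 5c ∥ 9d be.
Outer hash (tag): even-index sum = 580 mod 256 = 68; odd-index sum = 377 mod 256 = 121 → 44 79.

4479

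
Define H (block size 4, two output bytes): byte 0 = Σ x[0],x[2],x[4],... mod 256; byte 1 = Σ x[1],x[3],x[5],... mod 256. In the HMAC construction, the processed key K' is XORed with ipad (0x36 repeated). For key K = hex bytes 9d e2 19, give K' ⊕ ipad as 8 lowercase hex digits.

Key hex bytes 9d e2 19 is 3 bytes ≤ B = 4; zero-pad to 4 bytes: K' = 9d e2 19 00.
XOR each byte with 0x36: 9d⊕36=ab, e2⊕36=d4, 19⊕36=2f, 00⊕36=36.

abd42f36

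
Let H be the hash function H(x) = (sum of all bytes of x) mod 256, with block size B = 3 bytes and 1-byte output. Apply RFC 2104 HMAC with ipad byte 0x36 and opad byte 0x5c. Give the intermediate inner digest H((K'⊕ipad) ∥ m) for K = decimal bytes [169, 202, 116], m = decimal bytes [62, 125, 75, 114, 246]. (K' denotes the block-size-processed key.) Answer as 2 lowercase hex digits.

4b

Key decimal bytes [169, 202, 116] = a9 ca 74 is exactly B = 3 bytes: K' = a9 ca 74.
K' ⊕ ipad = 9f fc 42.
Inner input = 9f fc 42 ∥ 3e 7d 4b 72 f6.
Inner hash: sum = 159+252+66+62+125+75+114+246 = 1099; mod 256 = 75 → 4b.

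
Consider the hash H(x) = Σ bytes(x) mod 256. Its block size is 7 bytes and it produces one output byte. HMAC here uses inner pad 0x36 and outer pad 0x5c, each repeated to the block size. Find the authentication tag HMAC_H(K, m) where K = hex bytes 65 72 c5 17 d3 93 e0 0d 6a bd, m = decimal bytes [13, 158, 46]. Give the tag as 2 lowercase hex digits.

d1

Key hex bytes 65 72 c5 17 d3 93 e0 0d 6a bd is 10 bytes > B = 7, so hash it first: H(key) = 2d, then zero-pad to 7 bytes: K' = 2d 00 00 00 00 00 00.
K' ⊕ ipad = 1b 36 36 36 36 36 36.  K' ⊕ opad = 71 5c 5c 5c 5c 5c 5c.
Inner input = (K'⊕ipad) ∥ m = 1b 36 36 36 36 36 36 ∥ 0d 9e 2e.
Inner hash: sum = 27+54+54+54+54+54+54+13+158+46 = 568; mod 256 = 56 → 38.
Outer input = (K'⊕opad) ∥ inner = 71 5c 5c 5c 5c 5c 5c ∥ 38.
Outer hash (tag): sum = 113+92+92+92+92+92+92+56 = 721; mod 256 = 209 → d1.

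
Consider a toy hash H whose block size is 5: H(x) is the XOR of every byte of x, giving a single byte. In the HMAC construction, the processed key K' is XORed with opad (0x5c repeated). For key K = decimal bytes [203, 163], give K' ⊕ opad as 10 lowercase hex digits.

97ff5c5c5c

Key decimal bytes [203, 163] = cb a3 is 2 bytes ≤ B = 5; zero-pad to 5 bytes: K' = cb a3 00 00 00.
XOR each byte with 0x5c: cb⊕5c=97, a3⊕5c=ff, 00⊕5c=5c, 00⊕5c=5c, 00⊕5c=5c.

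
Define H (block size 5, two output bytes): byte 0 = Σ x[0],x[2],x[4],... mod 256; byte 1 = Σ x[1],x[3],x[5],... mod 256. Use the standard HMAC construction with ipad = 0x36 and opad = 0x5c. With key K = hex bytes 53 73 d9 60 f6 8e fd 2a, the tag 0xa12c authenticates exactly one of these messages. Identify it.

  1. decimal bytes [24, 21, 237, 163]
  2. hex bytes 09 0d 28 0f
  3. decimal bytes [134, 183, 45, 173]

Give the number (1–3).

3

Key hex bytes 53 73 d9 60 f6 8e fd 2a is 8 bytes > B = 5, so hash it first: H(key) = 1f 8b, then zero-pad to 5 bytes: K' = 1f 8b 00 00 00.
K' ⊕ ipad = 29 bd 36 36 36; K' ⊕ opad = 43 d7 5c 5c 5c.
m1: inner = H(29 bd 36 36 36 18 15 ed a3) = 4d f8; tag = H(43 d7 5c 5c 5c 4d f8) = f380
m2: inner = H(29 bd 36 36 36 09 0d 28 0f) = b1 24; tag = H(43 d7 5c 5c 5c b1 24) = 1fe4
m3: inner = H(29 bd 36 36 36 86 b7 2d ad) = f9 a6; tag = H(43 d7 5c 5c 5c f9 a6) = a12c ← matches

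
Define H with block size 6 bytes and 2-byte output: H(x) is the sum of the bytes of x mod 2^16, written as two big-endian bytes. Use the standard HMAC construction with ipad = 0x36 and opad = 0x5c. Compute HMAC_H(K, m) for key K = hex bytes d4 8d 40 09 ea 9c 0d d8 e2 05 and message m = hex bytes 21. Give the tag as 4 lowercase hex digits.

035e

Key hex bytes d4 8d 40 09 ea 9c 0d d8 e2 05 is 10 bytes > B = 6, so hash it first: H(key) = 04 fc, then zero-pad to 6 bytes: K' = 04 fc 00 00 00 00.
K' ⊕ ipad = 32 ca 36 36 36 36.  K' ⊕ opad = 58 a0 5c 5c 5c 5c.
Inner input = (K'⊕ipad) ∥ m = 32 ca 36 36 36 36 ∥ 21.
Inner hash: sum = 50+202+54+54+54+54+33 = 501 → 01 f5.
Outer input = (K'⊕opad) ∥ inner = 58 a0 5c 5c 5c 5c ∥ 01 f5.
Outer hash (tag): sum = 88+160+92+92+92+92+1+245 = 862 → 03 5e.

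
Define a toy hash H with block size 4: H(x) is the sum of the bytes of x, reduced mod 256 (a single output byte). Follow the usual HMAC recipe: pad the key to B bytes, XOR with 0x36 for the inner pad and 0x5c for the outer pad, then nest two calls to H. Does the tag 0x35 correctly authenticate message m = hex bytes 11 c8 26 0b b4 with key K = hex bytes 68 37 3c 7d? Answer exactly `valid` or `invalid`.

invalid

Key hex bytes 68 37 3c 7d is exactly B = 4 bytes: K' = 68 37 3c 7d.
K' ⊕ ipad = 5e 01 0a 4b; K' ⊕ opad = 34 6b 60 21.
Inner hash: sum = 94+1+10+75+17+200+38+11+180 = 626; mod 256 = 114 → 72.
Outer hash (recomputed tag): sum = 52+107+96+33+114 = 402; mod 256 = 146 → 92.
Recomputed tag = 92; claimed = 35 → mismatch.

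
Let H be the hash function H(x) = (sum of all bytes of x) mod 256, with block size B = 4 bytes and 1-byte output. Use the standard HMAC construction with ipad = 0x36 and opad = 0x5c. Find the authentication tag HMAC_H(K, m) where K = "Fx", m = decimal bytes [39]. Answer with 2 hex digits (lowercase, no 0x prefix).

Key "Fx" = 46 78 is 2 bytes ≤ B = 4; zero-pad to 4 bytes: K' = 46 78 00 00.
K' ⊕ ipad = 70 4e 36 36.  K' ⊕ opad = 1a 24 5c 5c.
Inner input = (K'⊕ipad) ∥ m = 70 4e 36 36 ∥ 27.
Inner hash: sum = 112+78+54+54+39 = 337; mod 256 = 81 → 51.
Outer input = (K'⊕opad) ∥ inner = 1a 24 5c 5c ∥ 51.
Outer hash (tag): sum = 26+36+92+92+81 = 327; mod 256 = 71 → 47.

47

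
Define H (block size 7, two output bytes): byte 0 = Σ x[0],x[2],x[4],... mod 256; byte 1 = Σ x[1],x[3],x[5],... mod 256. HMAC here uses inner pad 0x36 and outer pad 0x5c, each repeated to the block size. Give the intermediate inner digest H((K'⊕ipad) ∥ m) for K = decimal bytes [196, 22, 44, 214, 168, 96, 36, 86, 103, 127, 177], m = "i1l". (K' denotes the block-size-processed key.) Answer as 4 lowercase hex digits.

Key decimal bytes [196, 22, 44, 214, 168, 96, 36, 86, 103, 127, 177] = c4 16 2c d6 a8 60 24 56 67 7f b1 is 11 bytes > B = 7, so hash it first: H(key) = d4 21, then zero-pad to 7 bytes: K' = d4 21 00 00 00 00 00.
K' ⊕ ipad = e2 17 36 36 36 36 36.
Inner input = e2 17 36 36 36 36 36 ∥ 69 31 6c.
Inner hash: even-index sum = 437 mod 256 = 181; odd-index sum = 344 mod 256 = 88 → b5 58.

b558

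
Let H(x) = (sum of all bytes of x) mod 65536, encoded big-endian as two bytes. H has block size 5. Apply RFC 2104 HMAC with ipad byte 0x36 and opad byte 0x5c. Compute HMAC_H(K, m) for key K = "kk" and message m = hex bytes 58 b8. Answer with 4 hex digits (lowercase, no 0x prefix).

Key "kk" = 6b 6b is 2 bytes ≤ B = 5; zero-pad to 5 bytes: K' = 6b 6b 00 00 00.
K' ⊕ ipad = 5d 5d 36 36 36.  K' ⊕ opad = 37 37 5c 5c 5c.
Inner input = (K'⊕ipad) ∥ m = 5d 5d 36 36 36 ∥ 58 b8.
Inner hash: sum = 93+93+54+54+54+88+184 = 620 → 02 6c.
Outer input = (K'⊕opad) ∥ inner = 37 37 5c 5c 5c ∥ 02 6c.
Outer hash (tag): sum = 55+55+92+92+92+2+108 = 496 → 01 f0.

01f0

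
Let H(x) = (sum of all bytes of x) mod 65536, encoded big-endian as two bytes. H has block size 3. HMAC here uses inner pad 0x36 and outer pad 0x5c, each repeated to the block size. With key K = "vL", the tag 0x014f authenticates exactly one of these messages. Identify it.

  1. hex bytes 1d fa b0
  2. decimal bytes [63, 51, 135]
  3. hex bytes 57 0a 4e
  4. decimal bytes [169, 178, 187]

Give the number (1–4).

Key "vL" = 76 4c is 2 bytes ≤ B = 3; zero-pad to 3 bytes: K' = 76 4c 00.
K' ⊕ ipad = 40 7a 36; K' ⊕ opad = 2a 10 5c.
m1: inner = H(40 7a 36 1d fa b0) = 02 b7; tag = H(2a 10 5c 02 b7) = 014f ← matches
m2: inner = H(40 7a 36 3f 33 87) = 01 e9; tag = H(2a 10 5c 01 e9) = 0180
m3: inner = H(40 7a 36 57 0a 4e) = 01 9f; tag = H(2a 10 5c 01 9f) = 0136
m4: inner = H(40 7a 36 a9 b2 bb) = 03 06; tag = H(2a 10 5c 03 06) = 009f

1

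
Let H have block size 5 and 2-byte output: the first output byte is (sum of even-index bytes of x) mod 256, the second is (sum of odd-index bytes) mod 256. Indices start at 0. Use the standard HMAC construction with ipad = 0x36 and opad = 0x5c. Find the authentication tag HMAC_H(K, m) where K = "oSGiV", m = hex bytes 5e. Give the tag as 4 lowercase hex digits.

7a6e

Key "oSGiV" = 6f 53 47 69 56 is exactly B = 5 bytes: K' = 6f 53 47 69 56.
K' ⊕ ipad = 59 65 71 5f 60.  K' ⊕ opad = 33 0f 1b 35 0a.
Inner input = (K'⊕ipad) ∥ m = 59 65 71 5f 60 ∥ 5e.
Inner hash: even-index sum = 298 mod 256 = 42; odd-index sum = 290 mod 256 = 34 → 2a 22.
Outer input = (K'⊕opad) ∥ inner = 33 0f 1b 35 0a ∥ 2a 22.
Outer hash (tag): even-index sum = 122 mod 256 = 122; odd-index sum = 110 mod 256 = 110 → 7a 6e.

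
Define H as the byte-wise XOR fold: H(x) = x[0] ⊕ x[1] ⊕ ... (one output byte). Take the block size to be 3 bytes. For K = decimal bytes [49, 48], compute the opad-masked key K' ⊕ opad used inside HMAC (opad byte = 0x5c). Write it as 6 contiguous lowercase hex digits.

Key decimal bytes [49, 48] = 31 30 is 2 bytes ≤ B = 3; zero-pad to 3 bytes: K' = 31 30 00.
XOR each byte with 0x5c: 31⊕5c=6d, 30⊕5c=6c, 00⊕5c=5c.

6d6c5c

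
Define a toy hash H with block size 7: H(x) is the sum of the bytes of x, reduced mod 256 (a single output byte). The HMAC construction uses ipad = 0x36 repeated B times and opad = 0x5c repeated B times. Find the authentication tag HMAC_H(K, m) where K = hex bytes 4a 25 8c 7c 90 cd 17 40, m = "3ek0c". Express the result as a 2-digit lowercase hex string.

96

Key hex bytes 4a 25 8c 7c 90 cd 17 40 is 8 bytes > B = 7, so hash it first: H(key) = 2b, then zero-pad to 7 bytes: K' = 2b 00 00 00 00 00 00.
K' ⊕ ipad = 1d 36 36 36 36 36 36.  K' ⊕ opad = 77 5c 5c 5c 5c 5c 5c.
Inner input = (K'⊕ipad) ∥ m = 1d 36 36 36 36 36 36 ∥ 33 65 6b 30 63.
Inner hash: sum = 29+54+54+54+54+54+54+51+101+107+48+99 = 759; mod 256 = 247 → f7.
Outer input = (K'⊕opad) ∥ inner = 77 5c 5c 5c 5c 5c 5c ∥ f7.
Outer hash (tag): sum = 119+92+92+92+92+92+92+247 = 918; mod 256 = 150 → 96.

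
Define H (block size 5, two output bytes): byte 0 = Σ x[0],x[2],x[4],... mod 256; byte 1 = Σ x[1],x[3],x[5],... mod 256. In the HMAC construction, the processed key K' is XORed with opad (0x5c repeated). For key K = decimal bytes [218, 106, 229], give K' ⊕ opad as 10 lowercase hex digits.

Key decimal bytes [218, 106, 229] = da 6a e5 is 3 bytes ≤ B = 5; zero-pad to 5 bytes: K' = da 6a e5 00 00.
XOR each byte with 0x5c: da⊕5c=86, 6a⊕5c=36, e5⊕5c=b9, 00⊕5c=5c, 00⊕5c=5c.

8636b95c5c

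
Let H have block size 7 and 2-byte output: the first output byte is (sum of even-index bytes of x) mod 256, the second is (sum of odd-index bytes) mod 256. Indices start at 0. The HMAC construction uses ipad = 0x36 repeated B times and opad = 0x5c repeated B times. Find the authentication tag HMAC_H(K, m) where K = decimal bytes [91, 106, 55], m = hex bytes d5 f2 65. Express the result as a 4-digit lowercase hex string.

2cba

Key decimal bytes [91, 106, 55] = 5b 6a 37 is 3 bytes ≤ B = 7; zero-pad to 7 bytes: K' = 5b 6a 37 00 00 00 00.
K' ⊕ ipad = 6d 5c 01 36 36 36 36.  K' ⊕ opad = 07 36 6b 5c 5c 5c 5c.
Inner input = (K'⊕ipad) ∥ m = 6d 5c 01 36 36 36 36 ∥ d5 f2 65.
Inner hash: even-index sum = 460 mod 256 = 204; odd-index sum = 514 mod 256 = 2 → cc 02.
Outer input = (K'⊕opad) ∥ inner = 07 36 6b 5c 5c 5c 5c ∥ cc 02.
Outer hash (tag): even-index sum = 300 mod 256 = 44; odd-index sum = 442 mod 256 = 186 → 2c ba.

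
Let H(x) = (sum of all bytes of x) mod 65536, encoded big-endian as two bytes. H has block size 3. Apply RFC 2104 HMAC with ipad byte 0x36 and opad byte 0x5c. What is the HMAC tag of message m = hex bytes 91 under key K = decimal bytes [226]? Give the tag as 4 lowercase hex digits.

0248

Key decimal bytes [226] = e2 is 1 byte ≤ B = 3; zero-pad to 3 bytes: K' = e2 00 00.
K' ⊕ ipad = d4 36 36.  K' ⊕ opad = be 5c 5c.
Inner input = (K'⊕ipad) ∥ m = d4 36 36 ∥ 91.
Inner hash: sum = 212+54+54+145 = 465 → 01 d1.
Outer input = (K'⊕opad) ∥ inner = be 5c 5c ∥ 01 d1.
Outer hash (tag): sum = 190+92+92+1+209 = 584 → 02 48.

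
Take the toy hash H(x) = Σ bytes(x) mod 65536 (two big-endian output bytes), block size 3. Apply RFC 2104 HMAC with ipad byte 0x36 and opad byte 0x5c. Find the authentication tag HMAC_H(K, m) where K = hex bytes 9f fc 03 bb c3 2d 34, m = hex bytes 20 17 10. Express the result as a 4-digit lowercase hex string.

01d9

Key hex bytes 9f fc 03 bb c3 2d 34 is 7 bytes > B = 3, so hash it first: H(key) = 03 7d, then zero-pad to 3 bytes: K' = 03 7d 00.
K' ⊕ ipad = 35 4b 36.  K' ⊕ opad = 5f 21 5c.
Inner input = (K'⊕ipad) ∥ m = 35 4b 36 ∥ 20 17 10.
Inner hash: sum = 53+75+54+32+23+16 = 253 → 00 fd.
Outer input = (K'⊕opad) ∥ inner = 5f 21 5c ∥ 00 fd.
Outer hash (tag): sum = 95+33+92+0+253 = 473 → 01 d9.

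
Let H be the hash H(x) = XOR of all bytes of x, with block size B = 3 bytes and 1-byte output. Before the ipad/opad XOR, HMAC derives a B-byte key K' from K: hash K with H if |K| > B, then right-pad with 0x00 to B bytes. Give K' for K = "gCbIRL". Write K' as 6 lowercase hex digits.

|K| = 6 > B = 3, so first hash the key.
H(K): XOR 67⊕43⊕62⊕49⊕52⊕4c = 11.
Zero-pad H(K) = 11 to 3 bytes: K' = 11 00 00.

110000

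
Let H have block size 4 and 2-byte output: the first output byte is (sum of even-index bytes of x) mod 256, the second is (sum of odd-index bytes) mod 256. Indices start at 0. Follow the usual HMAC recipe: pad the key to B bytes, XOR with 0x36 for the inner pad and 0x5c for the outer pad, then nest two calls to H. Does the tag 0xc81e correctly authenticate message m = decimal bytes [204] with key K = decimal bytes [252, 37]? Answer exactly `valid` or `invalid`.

Key decimal bytes [252, 37] = fc 25 is 2 bytes ≤ B = 4; zero-pad to 4 bytes: K' = fc 25 00 00.
K' ⊕ ipad = ca 13 36 36; K' ⊕ opad = a0 79 5c 5c.
Inner hash: even-index sum = 460 mod 256 = 204; odd-index sum = 73 mod 256 = 73 → cc 49.
Outer hash (recomputed tag): even-index sum = 456 mod 256 = 200; odd-index sum = 286 mod 256 = 30 → c8 1e.
Recomputed tag = c81e; claimed = c81e → match.

valid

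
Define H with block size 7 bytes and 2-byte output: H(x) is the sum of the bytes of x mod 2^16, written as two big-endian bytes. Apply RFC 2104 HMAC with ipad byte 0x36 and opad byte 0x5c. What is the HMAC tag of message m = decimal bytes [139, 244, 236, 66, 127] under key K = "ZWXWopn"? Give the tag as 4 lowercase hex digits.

Key "ZWXWopn" = 5a 57 58 57 6f 70 6e is exactly B = 7 bytes: K' = 5a 57 58 57 6f 70 6e.
K' ⊕ ipad = 6c 61 6e 61 59 46 58.  K' ⊕ opad = 06 0b 04 0b 33 2c 32.
Inner input = (K'⊕ipad) ∥ m = 6c 61 6e 61 59 46 58 ∥ 8b f4 ec 42 7f.
Inner hash: sum = 108+97+110+97+89+70+88+139+244+236+66+127 = 1471 → 05 bf.
Outer input = (K'⊕opad) ∥ inner = 06 0b 04 0b 33 2c 32 ∥ 05 bf.
Outer hash (tag): sum = 6+11+4+11+51+44+50+5+191 = 373 → 01 75.

0175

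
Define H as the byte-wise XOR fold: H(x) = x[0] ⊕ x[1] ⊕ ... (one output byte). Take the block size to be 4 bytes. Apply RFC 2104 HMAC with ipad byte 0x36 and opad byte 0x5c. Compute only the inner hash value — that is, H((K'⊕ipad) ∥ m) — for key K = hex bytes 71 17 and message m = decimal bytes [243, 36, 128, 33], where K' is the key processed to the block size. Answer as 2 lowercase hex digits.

10

Key hex bytes 71 17 is 2 bytes ≤ B = 4; zero-pad to 4 bytes: K' = 71 17 00 00.
K' ⊕ ipad = 47 21 36 36.
Inner input = 47 21 36 36 ∥ f3 24 80 21.
Inner hash: XOR 47⊕21⊕36⊕36⊕f3⊕24⊕80⊕21 = 10.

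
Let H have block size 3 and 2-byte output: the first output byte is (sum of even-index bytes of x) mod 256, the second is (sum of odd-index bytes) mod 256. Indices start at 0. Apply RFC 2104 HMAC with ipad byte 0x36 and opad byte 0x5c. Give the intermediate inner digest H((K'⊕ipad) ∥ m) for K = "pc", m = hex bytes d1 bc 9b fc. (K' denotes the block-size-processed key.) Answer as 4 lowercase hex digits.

34c1

Key "pc" = 70 63 is 2 bytes ≤ B = 3; zero-pad to 3 bytes: K' = 70 63 00.
K' ⊕ ipad = 46 55 36.
Inner input = 46 55 36 ∥ d1 bc 9b fc.
Inner hash: even-index sum = 564 mod 256 = 52; odd-index sum = 449 mod 256 = 193 → 34 c1.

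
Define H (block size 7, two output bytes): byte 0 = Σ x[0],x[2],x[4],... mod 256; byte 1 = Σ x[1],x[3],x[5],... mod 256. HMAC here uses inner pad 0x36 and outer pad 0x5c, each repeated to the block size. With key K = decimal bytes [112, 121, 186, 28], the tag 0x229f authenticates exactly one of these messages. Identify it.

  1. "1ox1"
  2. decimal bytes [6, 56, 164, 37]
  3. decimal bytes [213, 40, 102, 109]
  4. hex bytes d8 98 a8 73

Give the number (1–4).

1

Key decimal bytes [112, 121, 186, 28] = 70 79 ba 1c is 4 bytes ≤ B = 7; zero-pad to 7 bytes: K' = 70 79 ba 1c 00 00 00.
K' ⊕ ipad = 46 4f 8c 2a 36 36 36; K' ⊕ opad = 2c 25 e6 40 5c 5c 5c.
m1: inner = H(46 4f 8c 2a 36 36 36 31 6f 78 31) = de 58; tag = H(2c 25 e6 40 5c 5c 5c de 58) = 229f ← matches
m2: inner = H(46 4f 8c 2a 36 36 36 06 38 a4 25) = 9b 59; tag = H(2c 25 e6 40 5c 5c 5c 9b 59) = 235c
m3: inner = H(46 4f 8c 2a 36 36 36 d5 28 66 6d) = d3 ea; tag = H(2c 25 e6 40 5c 5c 5c d3 ea) = b494
m4: inner = H(46 4f 8c 2a 36 36 36 d8 98 a8 73) = 49 2f; tag = H(2c 25 e6 40 5c 5c 5c 49 2f) = f90a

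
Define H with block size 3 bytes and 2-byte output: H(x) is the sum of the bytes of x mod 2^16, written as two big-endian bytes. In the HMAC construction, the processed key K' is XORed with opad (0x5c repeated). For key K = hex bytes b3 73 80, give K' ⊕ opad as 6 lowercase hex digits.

Key hex bytes b3 73 80 is exactly B = 3 bytes: K' = b3 73 80.
XOR each byte with 0x5c: b3⊕5c=ef, 73⊕5c=2f, 80⊕5c=dc.

ef2fdc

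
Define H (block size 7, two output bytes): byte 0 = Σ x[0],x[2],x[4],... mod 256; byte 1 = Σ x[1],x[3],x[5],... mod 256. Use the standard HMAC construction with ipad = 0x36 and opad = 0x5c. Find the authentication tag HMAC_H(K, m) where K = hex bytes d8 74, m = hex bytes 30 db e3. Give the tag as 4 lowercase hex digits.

Key hex bytes d8 74 is 2 bytes ≤ B = 7; zero-pad to 7 bytes: K' = d8 74 00 00 00 00 00.
K' ⊕ ipad = ee 42 36 36 36 36 36.  K' ⊕ opad = 84 28 5c 5c 5c 5c 5c.
Inner input = (K'⊕ipad) ∥ m = ee 42 36 36 36 36 36 ∥ 30 db e3.
Inner hash: even-index sum = 619 mod 256 = 107; odd-index sum = 449 mod 256 = 193 → 6b c1.
Outer input = (K'⊕opad) ∥ inner = 84 28 5c 5c 5c 5c 5c ∥ 6b c1.
Outer hash (tag): even-index sum = 601 mod 256 = 89; odd-index sum = 331 mod 256 = 75 → 59 4b.

594b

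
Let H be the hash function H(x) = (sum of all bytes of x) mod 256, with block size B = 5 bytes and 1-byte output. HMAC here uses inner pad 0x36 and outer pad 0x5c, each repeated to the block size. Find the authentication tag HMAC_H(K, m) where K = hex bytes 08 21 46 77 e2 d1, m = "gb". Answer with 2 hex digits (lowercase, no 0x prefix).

85

Key hex bytes 08 21 46 77 e2 d1 is 6 bytes > B = 5, so hash it first: H(key) = 99, then zero-pad to 5 bytes: K' = 99 00 00 00 00.
K' ⊕ ipad = af 36 36 36 36.  K' ⊕ opad = c5 5c 5c 5c 5c.
Inner input = (K'⊕ipad) ∥ m = af 36 36 36 36 ∥ 67 62.
Inner hash: sum = 175+54+54+54+54+103+98 = 592; mod 256 = 80 → 50.
Outer input = (K'⊕opad) ∥ inner = c5 5c 5c 5c 5c ∥ 50.
Outer hash (tag): sum = 197+92+92+92+92+80 = 645; mod 256 = 133 → 85.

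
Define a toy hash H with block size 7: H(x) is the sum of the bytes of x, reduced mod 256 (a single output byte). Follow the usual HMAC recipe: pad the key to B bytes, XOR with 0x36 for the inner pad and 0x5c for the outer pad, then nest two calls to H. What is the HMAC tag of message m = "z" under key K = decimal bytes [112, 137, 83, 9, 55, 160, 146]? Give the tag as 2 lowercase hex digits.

Key decimal bytes [112, 137, 83, 9, 55, 160, 146] = 70 89 53 09 37 a0 92 is exactly B = 7 bytes: K' = 70 89 53 09 37 a0 92.
K' ⊕ ipad = 46 bf 65 3f 01 96 a4.  K' ⊕ opad = 2c d5 0f 55 6b fc ce.
Inner input = (K'⊕ipad) ∥ m = 46 bf 65 3f 01 96 a4 ∥ 7a.
Inner hash: sum = 70+191+101+63+1+150+164+122 = 862; mod 256 = 94 → 5e.
Outer input = (K'⊕opad) ∥ inner = 2c d5 0f 55 6b fc ce ∥ 5e.
Outer hash (tag): sum = 44+213+15+85+107+252+206+94 = 1016; mod 256 = 248 → f8.

f8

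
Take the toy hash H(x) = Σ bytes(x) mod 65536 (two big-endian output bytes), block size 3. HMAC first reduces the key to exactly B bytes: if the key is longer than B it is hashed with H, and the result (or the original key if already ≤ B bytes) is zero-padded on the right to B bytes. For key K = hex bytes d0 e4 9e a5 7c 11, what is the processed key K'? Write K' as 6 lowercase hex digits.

038400

|K| = 6 > B = 3, so first hash the key.
H(K): sum = 208+228+158+165+124+17 = 900 → 03 84.
Zero-pad H(K) = 03 84 to 3 bytes: K' = 03 84 00.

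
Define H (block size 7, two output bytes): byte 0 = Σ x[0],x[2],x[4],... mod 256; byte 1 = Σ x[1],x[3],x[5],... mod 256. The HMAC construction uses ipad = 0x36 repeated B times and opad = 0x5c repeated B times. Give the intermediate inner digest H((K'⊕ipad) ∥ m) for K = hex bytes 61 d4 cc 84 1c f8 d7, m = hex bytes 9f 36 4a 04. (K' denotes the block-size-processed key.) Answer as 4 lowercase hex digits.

964b

Key hex bytes 61 d4 cc 84 1c f8 d7 is exactly B = 7 bytes: K' = 61 d4 cc 84 1c f8 d7.
K' ⊕ ipad = 57 e2 fa b2 2a ce e1.
Inner input = 57 e2 fa b2 2a ce e1 ∥ 9f 36 4a 04.
Inner hash: even-index sum = 662 mod 256 = 150; odd-index sum = 843 mod 256 = 75 → 96 4b.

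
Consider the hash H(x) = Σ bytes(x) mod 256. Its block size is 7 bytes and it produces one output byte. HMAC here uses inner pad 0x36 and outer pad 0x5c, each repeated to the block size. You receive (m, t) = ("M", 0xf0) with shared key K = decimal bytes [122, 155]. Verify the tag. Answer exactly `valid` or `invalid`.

invalid

Key decimal bytes [122, 155] = 7a 9b is 2 bytes ≤ B = 7; zero-pad to 7 bytes: K' = 7a 9b 00 00 00 00 00.
K' ⊕ ipad = 4c ad 36 36 36 36 36; K' ⊕ opad = 26 c7 5c 5c 5c 5c 5c.
Inner hash: sum = 76+173+54+54+54+54+54+77 = 596; mod 256 = 84 → 54.
Outer hash (recomputed tag): sum = 38+199+92+92+92+92+92+84 = 781; mod 256 = 13 → 0d.
Recomputed tag = 0d; claimed = f0 → mismatch.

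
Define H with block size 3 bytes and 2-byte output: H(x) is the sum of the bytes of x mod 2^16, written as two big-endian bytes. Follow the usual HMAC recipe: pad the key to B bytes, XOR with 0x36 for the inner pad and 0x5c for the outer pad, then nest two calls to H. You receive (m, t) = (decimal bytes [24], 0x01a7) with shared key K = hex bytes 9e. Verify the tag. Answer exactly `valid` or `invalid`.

valid

Key hex bytes 9e is 1 byte ≤ B = 3; zero-pad to 3 bytes: K' = 9e 00 00.
K' ⊕ ipad = a8 36 36; K' ⊕ opad = c2 5c 5c.
Inner hash: sum = 168+54+54+24 = 300 → 01 2c.
Outer hash (recomputed tag): sum = 194+92+92+1+44 = 423 → 01 a7.
Recomputed tag = 01a7; claimed = 01a7 → match.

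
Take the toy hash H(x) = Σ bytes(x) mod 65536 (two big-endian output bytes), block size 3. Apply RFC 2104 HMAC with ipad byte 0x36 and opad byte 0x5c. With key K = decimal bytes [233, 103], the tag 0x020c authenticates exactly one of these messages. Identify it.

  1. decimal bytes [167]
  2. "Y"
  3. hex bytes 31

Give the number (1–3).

Key decimal bytes [233, 103] = e9 67 is 2 bytes ≤ B = 3; zero-pad to 3 bytes: K' = e9 67 00.
K' ⊕ ipad = df 51 36; K' ⊕ opad = b5 3b 5c.
m1: inner = H(df 51 36 a7) = 02 0d; tag = H(b5 3b 5c 02 0d) = 015b
m2: inner = H(df 51 36 59) = 01 bf; tag = H(b5 3b 5c 01 bf) = 020c ← matches
m3: inner = H(df 51 36 31) = 01 97; tag = H(b5 3b 5c 01 97) = 01e4

2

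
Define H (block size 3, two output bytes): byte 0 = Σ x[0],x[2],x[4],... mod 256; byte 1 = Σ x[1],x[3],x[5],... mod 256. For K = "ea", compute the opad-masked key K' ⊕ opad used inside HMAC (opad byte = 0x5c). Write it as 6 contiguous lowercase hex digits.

Key "ea" = 65 61 is 2 bytes ≤ B = 3; zero-pad to 3 bytes: K' = 65 61 00.
XOR each byte with 0x5c: 65⊕5c=39, 61⊕5c=3d, 00⊕5c=5c.

393d5c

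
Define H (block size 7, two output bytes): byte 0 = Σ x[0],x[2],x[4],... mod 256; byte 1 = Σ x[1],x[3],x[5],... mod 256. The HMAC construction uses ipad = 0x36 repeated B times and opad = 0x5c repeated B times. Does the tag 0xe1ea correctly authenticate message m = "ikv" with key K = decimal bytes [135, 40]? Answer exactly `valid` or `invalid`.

invalid

Key decimal bytes [135, 40] = 87 28 is 2 bytes ≤ B = 7; zero-pad to 7 bytes: K' = 87 28 00 00 00 00 00.
K' ⊕ ipad = b1 1e 36 36 36 36 36; K' ⊕ opad = db 74 5c 5c 5c 5c 5c.
Inner hash: even-index sum = 446 mod 256 = 190; odd-index sum = 361 mod 256 = 105 → be 69.
Outer hash (recomputed tag): even-index sum = 600 mod 256 = 88; odd-index sum = 490 mod 256 = 234 → 58 ea.
Recomputed tag = 58ea; claimed = e1ea → mismatch.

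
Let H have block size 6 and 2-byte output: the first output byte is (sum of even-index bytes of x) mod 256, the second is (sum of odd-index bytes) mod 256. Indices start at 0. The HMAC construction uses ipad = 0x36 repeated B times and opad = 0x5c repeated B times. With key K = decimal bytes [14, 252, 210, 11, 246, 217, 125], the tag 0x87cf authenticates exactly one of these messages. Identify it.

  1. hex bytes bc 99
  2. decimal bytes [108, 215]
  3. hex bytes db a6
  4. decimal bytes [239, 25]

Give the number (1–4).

Key decimal bytes [14, 252, 210, 11, 246, 217, 125] = 0e fc d2 0b f6 d9 7d is 7 bytes > B = 6, so hash it first: H(key) = 53 e0, then zero-pad to 6 bytes: K' = 53 e0 00 00 00 00.
K' ⊕ ipad = 65 d6 36 36 36 36; K' ⊕ opad = 0f bc 5c 5c 5c 5c.
m1: inner = H(65 d6 36 36 36 36 bc 99) = 8d db; tag = H(0f bc 5c 5c 5c 5c 8d db) = 544f
m2: inner = H(65 d6 36 36 36 36 6c d7) = 3d 19; tag = H(0f bc 5c 5c 5c 5c 3d 19) = 048d
m3: inner = H(65 d6 36 36 36 36 db a6) = ac e8; tag = H(0f bc 5c 5c 5c 5c ac e8) = 735c
m4: inner = H(65 d6 36 36 36 36 ef 19) = c0 5b; tag = H(0f bc 5c 5c 5c 5c c0 5b) = 87cf ← matches

4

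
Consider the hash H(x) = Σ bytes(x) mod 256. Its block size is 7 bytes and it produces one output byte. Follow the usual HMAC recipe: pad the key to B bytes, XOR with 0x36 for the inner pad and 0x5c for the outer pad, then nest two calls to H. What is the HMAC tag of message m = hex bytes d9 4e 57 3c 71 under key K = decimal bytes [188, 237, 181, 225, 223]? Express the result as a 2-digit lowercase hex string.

Key decimal bytes [188, 237, 181, 225, 223] = bc ed b5 e1 df is 5 bytes ≤ B = 7; zero-pad to 7 bytes: K' = bc ed b5 e1 df 00 00.
K' ⊕ ipad = 8a db 83 d7 e9 36 36.  K' ⊕ opad = e0 b1 e9 bd 83 5c 5c.
Inner input = (K'⊕ipad) ∥ m = 8a db 83 d7 e9 36 36 ∥ d9 4e 57 3c 71.
Inner hash: sum = 138+219+131+215+233+54+54+217+78+87+60+113 = 1599; mod 256 = 63 → 3f.
Outer input = (K'⊕opad) ∥ inner = e0 b1 e9 bd 83 5c 5c ∥ 3f.
Outer hash (tag): sum = 224+177+233+189+131+92+92+63 = 1201; mod 256 = 177 → b1.

b1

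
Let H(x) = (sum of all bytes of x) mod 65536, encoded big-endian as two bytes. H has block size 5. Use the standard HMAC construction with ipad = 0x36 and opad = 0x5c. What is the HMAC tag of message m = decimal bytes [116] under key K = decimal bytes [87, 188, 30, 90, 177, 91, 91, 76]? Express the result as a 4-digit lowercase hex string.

0229

Key decimal bytes [87, 188, 30, 90, 177, 91, 91, 76] = 57 bc 1e 5a b1 5b 5b 4c is 8 bytes > B = 5, so hash it first: H(key) = 03 3e, then zero-pad to 5 bytes: K' = 03 3e 00 00 00.
K' ⊕ ipad = 35 08 36 36 36.  K' ⊕ opad = 5f 62 5c 5c 5c.
Inner input = (K'⊕ipad) ∥ m = 35 08 36 36 36 ∥ 74.
Inner hash: sum = 53+8+54+54+54+116 = 339 → 01 53.
Outer input = (K'⊕opad) ∥ inner = 5f 62 5c 5c 5c ∥ 01 53.
Outer hash (tag): sum = 95+98+92+92+92+1+83 = 553 → 02 29.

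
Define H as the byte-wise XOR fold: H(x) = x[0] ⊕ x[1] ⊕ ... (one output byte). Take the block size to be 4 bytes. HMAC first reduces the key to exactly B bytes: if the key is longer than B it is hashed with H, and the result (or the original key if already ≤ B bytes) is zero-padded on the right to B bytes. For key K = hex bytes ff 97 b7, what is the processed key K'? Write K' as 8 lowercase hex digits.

Key hex bytes ff 97 b7 is 3 bytes ≤ B = 4; zero-pad to 4 bytes: K' = ff 97 b7 00.

ff97b700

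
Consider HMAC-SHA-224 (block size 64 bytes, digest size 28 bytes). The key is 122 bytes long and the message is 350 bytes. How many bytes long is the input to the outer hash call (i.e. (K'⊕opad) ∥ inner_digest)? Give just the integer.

92

Key is 122 > 64 bytes, so it is hashed to 28 bytes then zero-padded to 64: |K'| = 64.
Outer input = (K'⊕opad) ∥ H(inner) → 64 + 28 = 92 bytes.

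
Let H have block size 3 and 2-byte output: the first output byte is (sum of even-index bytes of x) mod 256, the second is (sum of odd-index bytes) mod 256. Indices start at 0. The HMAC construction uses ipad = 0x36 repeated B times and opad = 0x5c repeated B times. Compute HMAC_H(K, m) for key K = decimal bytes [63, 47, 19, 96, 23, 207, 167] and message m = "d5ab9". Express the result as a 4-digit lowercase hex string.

Key decimal bytes [63, 47, 19, 96, 23, 207, 167] = 3f 2f 13 60 17 cf a7 is 7 bytes > B = 3, so hash it first: H(key) = 10 5e, then zero-pad to 3 bytes: K' = 10 5e 00.
K' ⊕ ipad = 26 68 36.  K' ⊕ opad = 4c 02 5c.
Inner input = (K'⊕ipad) ∥ m = 26 68 36 ∥ 64 35 61 62 39.
Inner hash: even-index sum = 243 mod 256 = 243; odd-index sum = 358 mod 256 = 102 → f3 66.
Outer input = (K'⊕opad) ∥ inner = 4c 02 5c ∥ f3 66.
Outer hash (tag): even-index sum = 270 mod 256 = 14; odd-index sum = 245 mod 256 = 245 → 0e f5.

0ef5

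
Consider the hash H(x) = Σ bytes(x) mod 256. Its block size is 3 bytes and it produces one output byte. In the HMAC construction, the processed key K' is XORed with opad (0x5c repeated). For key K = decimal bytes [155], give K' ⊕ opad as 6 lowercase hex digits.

c75c5c

Key decimal bytes [155] = 9b is 1 byte ≤ B = 3; zero-pad to 3 bytes: K' = 9b 00 00.
XOR each byte with 0x5c: 9b⊕5c=c7, 00⊕5c=5c, 00⊕5c=5c.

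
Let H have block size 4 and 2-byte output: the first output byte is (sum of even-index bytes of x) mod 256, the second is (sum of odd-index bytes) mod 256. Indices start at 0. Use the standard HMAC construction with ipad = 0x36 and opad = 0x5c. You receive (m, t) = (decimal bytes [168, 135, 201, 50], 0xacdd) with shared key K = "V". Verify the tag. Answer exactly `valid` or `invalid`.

Key "V" = 56 is 1 byte ≤ B = 4; zero-pad to 4 bytes: K' = 56 00 00 00.
K' ⊕ ipad = 60 36 36 36; K' ⊕ opad = 0a 5c 5c 5c.
Inner hash: even-index sum = 519 mod 256 = 7; odd-index sum = 293 mod 256 = 37 → 07 25.
Outer hash (recomputed tag): even-index sum = 109 mod 256 = 109; odd-index sum = 221 mod 256 = 221 → 6d dd.
Recomputed tag = 6ddd; claimed = acdd → mismatch.

invalid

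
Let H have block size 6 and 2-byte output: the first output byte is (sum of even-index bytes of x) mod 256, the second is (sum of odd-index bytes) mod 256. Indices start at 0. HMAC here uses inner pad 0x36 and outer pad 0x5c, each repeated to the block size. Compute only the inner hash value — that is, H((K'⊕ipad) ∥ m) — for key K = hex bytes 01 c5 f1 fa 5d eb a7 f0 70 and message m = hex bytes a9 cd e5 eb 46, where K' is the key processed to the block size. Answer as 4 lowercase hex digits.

Key hex bytes 01 c5 f1 fa 5d eb a7 f0 70 is 9 bytes > B = 6, so hash it first: H(key) = 66 9a, then zero-pad to 6 bytes: K' = 66 9a 00 00 00 00.
K' ⊕ ipad = 50 ac 36 36 36 36.
Inner input = 50 ac 36 36 36 36 ∥ a9 cd e5 eb 46.
Inner hash: even-index sum = 656 mod 256 = 144; odd-index sum = 720 mod 256 = 208 → 90 d0.

90d0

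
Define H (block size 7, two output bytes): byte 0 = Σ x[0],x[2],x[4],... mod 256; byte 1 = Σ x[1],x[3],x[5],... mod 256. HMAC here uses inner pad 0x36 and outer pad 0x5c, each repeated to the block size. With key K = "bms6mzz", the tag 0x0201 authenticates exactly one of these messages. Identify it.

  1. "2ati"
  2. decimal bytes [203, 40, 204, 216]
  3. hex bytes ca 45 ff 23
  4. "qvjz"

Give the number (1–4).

2

Key "bms6mzz" = 62 6d 73 36 6d 7a 7a is exactly B = 7 bytes: K' = 62 6d 73 36 6d 7a 7a.
K' ⊕ ipad = 54 5b 45 00 5b 4c 4c; K' ⊕ opad = 3e 31 2f 6a 31 26 26.
m1: inner = H(54 5b 45 00 5b 4c 4c 32 61 74 69) = 0a 4d; tag = H(3e 31 2f 6a 31 26 26 0a 4d) = 11cb
m2: inner = H(54 5b 45 00 5b 4c 4c cb 28 cc d8) = 40 3e; tag = H(3e 31 2f 6a 31 26 26 40 3e) = 0201 ← matches
m3: inner = H(54 5b 45 00 5b 4c 4c ca 45 ff 23) = a8 70; tag = H(3e 31 2f 6a 31 26 26 a8 70) = 3469
m4: inner = H(54 5b 45 00 5b 4c 4c 71 76 6a 7a) = 30 82; tag = H(3e 31 2f 6a 31 26 26 30 82) = 46f1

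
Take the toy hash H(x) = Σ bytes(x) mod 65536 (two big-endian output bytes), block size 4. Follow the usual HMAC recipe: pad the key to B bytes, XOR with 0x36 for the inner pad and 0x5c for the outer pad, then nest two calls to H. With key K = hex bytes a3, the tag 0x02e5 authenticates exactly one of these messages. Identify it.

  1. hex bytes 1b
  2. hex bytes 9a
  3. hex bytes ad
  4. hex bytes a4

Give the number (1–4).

Key hex bytes a3 is 1 byte ≤ B = 4; zero-pad to 4 bytes: K' = a3 00 00 00.
K' ⊕ ipad = 95 36 36 36; K' ⊕ opad = ff 5c 5c 5c.
m1: inner = H(95 36 36 36 1b) = 01 52; tag = H(ff 5c 5c 5c 01 52) = 0266
m2: inner = H(95 36 36 36 9a) = 01 d1; tag = H(ff 5c 5c 5c 01 d1) = 02e5 ← matches
m3: inner = H(95 36 36 36 ad) = 01 e4; tag = H(ff 5c 5c 5c 01 e4) = 02f8
m4: inner = H(95 36 36 36 a4) = 01 db; tag = H(ff 5c 5c 5c 01 db) = 02ef

2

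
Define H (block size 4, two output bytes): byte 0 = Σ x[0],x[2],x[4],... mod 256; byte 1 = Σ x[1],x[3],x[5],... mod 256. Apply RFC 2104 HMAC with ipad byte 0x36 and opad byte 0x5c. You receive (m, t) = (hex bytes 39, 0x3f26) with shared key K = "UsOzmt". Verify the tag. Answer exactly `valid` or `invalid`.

Key "UsOzmt" = 55 73 4f 7a 6d 74 is 6 bytes > B = 4, so hash it first: H(key) = 11 61, then zero-pad to 4 bytes: K' = 11 61 00 00.
K' ⊕ ipad = 27 57 36 36; K' ⊕ opad = 4d 3d 5c 5c.
Inner hash: even-index sum = 150 mod 256 = 150; odd-index sum = 141 mod 256 = 141 → 96 8d.
Outer hash (recomputed tag): even-index sum = 319 mod 256 = 63; odd-index sum = 294 mod 256 = 38 → 3f 26.
Recomputed tag = 3f26; claimed = 3f26 → match.

valid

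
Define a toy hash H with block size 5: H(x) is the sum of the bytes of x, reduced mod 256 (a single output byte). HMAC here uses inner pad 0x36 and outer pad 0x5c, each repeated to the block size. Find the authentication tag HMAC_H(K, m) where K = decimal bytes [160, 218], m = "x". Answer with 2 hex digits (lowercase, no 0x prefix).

Key decimal bytes [160, 218] = a0 da is 2 bytes ≤ B = 5; zero-pad to 5 bytes: K' = a0 da 00 00 00.
K' ⊕ ipad = 96 ec 36 36 36.  K' ⊕ opad = fc 86 5c 5c 5c.
Inner input = (K'⊕ipad) ∥ m = 96 ec 36 36 36 ∥ 78.
Inner hash: sum = 150+236+54+54+54+120 = 668; mod 256 = 156 → 9c.
Outer input = (K'⊕opad) ∥ inner = fc 86 5c 5c 5c ∥ 9c.
Outer hash (tag): sum = 252+134+92+92+92+156 = 818; mod 256 = 50 → 32.

32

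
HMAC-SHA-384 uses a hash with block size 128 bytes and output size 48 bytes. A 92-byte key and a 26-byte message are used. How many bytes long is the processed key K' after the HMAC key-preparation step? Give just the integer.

128

Key is 92 ≤ 128 bytes, zero-padded: |K'| = 128.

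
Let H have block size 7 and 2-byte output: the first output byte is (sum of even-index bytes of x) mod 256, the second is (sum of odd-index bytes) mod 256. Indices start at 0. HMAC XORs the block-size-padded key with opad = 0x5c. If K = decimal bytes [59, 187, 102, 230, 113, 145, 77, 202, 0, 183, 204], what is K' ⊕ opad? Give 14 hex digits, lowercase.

Key decimal bytes [59, 187, 102, 230, 113, 145, 77, 202, 0, 183, 204] = 3b bb 66 e6 71 91 4d ca 00 b7 cc is 11 bytes > B = 7, so hash it first: H(key) = 2b b3, then zero-pad to 7 bytes: K' = 2b b3 00 00 00 00 00.
XOR each byte with 0x5c: 2b⊕5c=77, b3⊕5c=ef, 00⊕5c=5c, 00⊕5c=5c, 00⊕5c=5c, 00⊕5c=5c, 00⊕5c=5c.

77ef5c5c5c5c5c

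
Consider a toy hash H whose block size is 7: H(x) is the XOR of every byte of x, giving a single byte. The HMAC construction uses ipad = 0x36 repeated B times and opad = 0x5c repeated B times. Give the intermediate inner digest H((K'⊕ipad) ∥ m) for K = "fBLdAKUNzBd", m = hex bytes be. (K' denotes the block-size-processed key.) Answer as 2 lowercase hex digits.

c9

Key "fBLdAKUNzBd" = 66 42 4c 64 41 4b 55 4e 7a 42 64 is 11 bytes > B = 7, so hash it first: H(key) = 41, then zero-pad to 7 bytes: K' = 41 00 00 00 00 00 00.
K' ⊕ ipad = 77 36 36 36 36 36 36.
Inner input = 77 36 36 36 36 36 36 ∥ be.
Inner hash: XOR 77⊕36⊕36⊕36⊕36⊕36⊕36⊕be = c9.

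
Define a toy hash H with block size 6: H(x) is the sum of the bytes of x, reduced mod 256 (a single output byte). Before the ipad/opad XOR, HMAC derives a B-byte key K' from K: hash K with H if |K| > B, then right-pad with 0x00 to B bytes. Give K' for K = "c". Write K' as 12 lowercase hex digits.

Key "c" = 63 is 1 byte ≤ B = 6; zero-pad to 6 bytes: K' = 63 00 00 00 00 00.

630000000000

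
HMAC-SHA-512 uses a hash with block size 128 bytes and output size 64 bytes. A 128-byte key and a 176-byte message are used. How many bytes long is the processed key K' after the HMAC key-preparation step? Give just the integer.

128

Key is 128 ≤ 128 bytes, zero-padded: |K'| = 128.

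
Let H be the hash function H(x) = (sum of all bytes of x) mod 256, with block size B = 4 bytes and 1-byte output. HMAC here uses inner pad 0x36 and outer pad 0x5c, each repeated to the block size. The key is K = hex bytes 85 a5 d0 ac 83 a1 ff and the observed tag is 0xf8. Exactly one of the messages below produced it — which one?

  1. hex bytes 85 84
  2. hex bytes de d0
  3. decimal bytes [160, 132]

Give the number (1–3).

Key hex bytes 85 a5 d0 ac 83 a1 ff is 7 bytes > B = 4, so hash it first: H(key) = c9, then zero-pad to 4 bytes: K' = c9 00 00 00.
K' ⊕ ipad = ff 36 36 36; K' ⊕ opad = 95 5c 5c 5c.
m1: inner = H(ff 36 36 36 85 84) = aa; tag = H(95 5c 5c 5c aa) = 53
m2: inner = H(ff 36 36 36 de d0) = 4f; tag = H(95 5c 5c 5c 4f) = f8 ← matches
m3: inner = H(ff 36 36 36 a0 84) = c5; tag = H(95 5c 5c 5c c5) = 6e

2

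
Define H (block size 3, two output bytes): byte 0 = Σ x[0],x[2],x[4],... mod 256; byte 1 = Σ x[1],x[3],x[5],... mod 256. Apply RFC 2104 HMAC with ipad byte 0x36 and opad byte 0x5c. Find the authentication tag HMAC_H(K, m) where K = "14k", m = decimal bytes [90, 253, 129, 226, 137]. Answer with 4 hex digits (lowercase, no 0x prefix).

Key "14k" = 31 34 6b is exactly B = 3 bytes: K' = 31 34 6b.
K' ⊕ ipad = 07 02 5d.  K' ⊕ opad = 6d 68 37.
Inner input = (K'⊕ipad) ∥ m = 07 02 5d ∥ 5a fd 81 e2 89.
Inner hash: even-index sum = 579 mod 256 = 67; odd-index sum = 358 mod 256 = 102 → 43 66.
Outer input = (K'⊕opad) ∥ inner = 6d 68 37 ∥ 43 66.
Outer hash (tag): even-index sum = 266 mod 256 = 10; odd-index sum = 171 mod 256 = 171 → 0a ab.

0aab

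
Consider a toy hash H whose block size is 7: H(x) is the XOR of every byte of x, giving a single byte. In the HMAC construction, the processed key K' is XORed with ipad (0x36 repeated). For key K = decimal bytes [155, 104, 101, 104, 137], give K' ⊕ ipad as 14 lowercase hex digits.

Key decimal bytes [155, 104, 101, 104, 137] = 9b 68 65 68 89 is 5 bytes ≤ B = 7; zero-pad to 7 bytes: K' = 9b 68 65 68 89 00 00.
XOR each byte with 0x36: 9b⊕36=ad, 68⊕36=5e, 65⊕36=53, 68⊕36=5e, 89⊕36=bf, 00⊕36=36, 00⊕36=36.

ad5e535ebf3636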